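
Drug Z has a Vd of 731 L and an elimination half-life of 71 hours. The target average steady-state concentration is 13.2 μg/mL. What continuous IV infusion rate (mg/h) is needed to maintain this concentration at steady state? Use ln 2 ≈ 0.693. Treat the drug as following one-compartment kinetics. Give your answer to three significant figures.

k = 0.693/71 = 0.009761 h⁻¹, so CL = k·Vd = 0.009761 × 731.0 = 7.135 L/h
Infusion rate = CL × Css = 7.135 × 13.2 = 94.18 mg/h

94.2 mg/h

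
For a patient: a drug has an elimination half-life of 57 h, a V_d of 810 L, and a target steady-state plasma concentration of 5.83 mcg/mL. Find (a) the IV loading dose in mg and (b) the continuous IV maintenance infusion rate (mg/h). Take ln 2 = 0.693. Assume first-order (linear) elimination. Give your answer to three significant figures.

LD = Vd × C = 810.0 × 5.83 = 4722 mg
CL = 0.693 × Vd / t½ = 0.693 × 810.0 / 57 = 9.848 L/h
Infusion rate = CL × Css = 9.848 × 5.83 = 57.41 mg/h

(a) 4720 mg; (b) 57.4 mg/h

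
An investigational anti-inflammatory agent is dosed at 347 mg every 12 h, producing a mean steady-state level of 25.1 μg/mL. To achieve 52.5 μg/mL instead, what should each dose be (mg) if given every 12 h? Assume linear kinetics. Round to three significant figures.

726 mg

For first-order elimination, Css ∝ F·D/(CL·τ); F and CL are unchanged, so Css ∝ D/τ.
D₂ = D₁ × (Css,target / Css,current) = 347 × 52.5/25.1 = 725.8 mg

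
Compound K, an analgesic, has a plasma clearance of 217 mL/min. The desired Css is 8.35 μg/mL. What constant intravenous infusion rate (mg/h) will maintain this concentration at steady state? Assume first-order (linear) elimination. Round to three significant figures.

Convert clearance: 217 mL/min × 60 min/h ÷ 1000 mL/L = 13.02 L/h
At steady state, infusion rate equals elimination rate: rate in = CL × Css.
R₀ = 13.02 × 8.35 = 108.7 mg/h

109 mg/h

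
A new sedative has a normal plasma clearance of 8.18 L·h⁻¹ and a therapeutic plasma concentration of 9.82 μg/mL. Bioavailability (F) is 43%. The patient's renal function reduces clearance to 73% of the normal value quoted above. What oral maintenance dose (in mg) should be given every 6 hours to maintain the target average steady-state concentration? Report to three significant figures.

Patient clearance = 0.73 × 8.180 = 5.971 L/h
D = CL × Css × τ / F = 5.971 × 9.82 × 6 / 0.43 = 818.2 mg

818 mg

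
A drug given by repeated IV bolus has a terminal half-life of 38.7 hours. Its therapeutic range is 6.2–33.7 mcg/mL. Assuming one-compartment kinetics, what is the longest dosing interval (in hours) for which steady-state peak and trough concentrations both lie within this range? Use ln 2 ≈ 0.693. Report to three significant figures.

94.5 h

k = 0.693 / t½ = 0.693 / 38.7 = 0.01791 h⁻¹
Between IV bolus doses, concentration decays as C = C₀·e^(−kτ), so C_peak/C_trough = e^(kτ).
τ_max = ln(C_peak/C_trough) / k = ln(33.7/6.2) / 0.01791 = 1.693 / 0.01791 = 94.53 h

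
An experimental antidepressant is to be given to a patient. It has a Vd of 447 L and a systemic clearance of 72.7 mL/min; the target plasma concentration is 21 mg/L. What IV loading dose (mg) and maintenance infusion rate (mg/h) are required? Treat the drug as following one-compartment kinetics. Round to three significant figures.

LD = Vd · C_target = 447.0 × 21 = 9387 mg
CL = 72.7 mL/min = 72.7 × 0.06 = 4.362 L/h
Infusion rate = 4.362 L/h × 21 mg/L = 91.60 mg/h

(a) 9390 mg; (b) 91.6 mg/h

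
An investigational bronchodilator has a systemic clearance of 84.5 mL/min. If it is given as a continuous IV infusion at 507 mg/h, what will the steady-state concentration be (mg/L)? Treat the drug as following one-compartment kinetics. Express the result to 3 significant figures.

100 mg/L

Convert clearance: 84.5 mL/min × 60 min/h ÷ 1000 mL/L = 5.070 L/h
Css = rate / CL = 507 / 5.070 = 100.0 mg/L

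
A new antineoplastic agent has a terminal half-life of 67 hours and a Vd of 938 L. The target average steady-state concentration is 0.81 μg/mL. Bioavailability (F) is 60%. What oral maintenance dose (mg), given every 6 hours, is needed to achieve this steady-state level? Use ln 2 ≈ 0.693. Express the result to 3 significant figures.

78.6 mg

k = 0.693/67 = 0.01034 h⁻¹, so CL = k·Vd = 0.01034 × 938.0 = 9.699 L/h
D = CL × Css × τ / F = 9.699 × 0.81 × 6 / 0.6 = 78.56 mg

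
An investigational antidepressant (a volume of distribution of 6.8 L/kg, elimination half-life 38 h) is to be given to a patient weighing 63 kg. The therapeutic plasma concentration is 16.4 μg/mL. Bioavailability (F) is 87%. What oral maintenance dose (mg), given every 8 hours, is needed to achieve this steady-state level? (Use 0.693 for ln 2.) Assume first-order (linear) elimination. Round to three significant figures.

1180 mg

Vd = 6.8 L/kg × 63 kg = 428.4 L
k = 0.693/38 = 0.01824 h⁻¹, so CL = k·Vd = 0.01824 × 428.4 = 7.814 L/h
D = CL × Css × τ / F = 7.814 × 16.4 × 8 / 0.87 = 1178 mg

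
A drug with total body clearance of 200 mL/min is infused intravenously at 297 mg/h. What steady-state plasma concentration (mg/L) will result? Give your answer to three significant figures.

CL = 200 mL/min × 60/1000 = 12.00 L/h
Css = rate / CL = 297 / 12.00 = 24.75 mg/L

24.8 mg/L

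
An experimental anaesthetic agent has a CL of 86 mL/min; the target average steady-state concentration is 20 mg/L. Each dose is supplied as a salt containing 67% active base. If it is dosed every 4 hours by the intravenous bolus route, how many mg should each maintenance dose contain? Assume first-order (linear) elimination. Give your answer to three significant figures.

Convert clearance: 86 mL/min × 60 min/h ÷ 1000 mL/L = 5.160 L/h
At steady state, dose per interval replaces the amount cleared in that interval: S·D/τ = CL·Css.
D = CL × Css × τ / S = 5.160 × 20 × 4 / 0.67 = 616.1 mg

616 mg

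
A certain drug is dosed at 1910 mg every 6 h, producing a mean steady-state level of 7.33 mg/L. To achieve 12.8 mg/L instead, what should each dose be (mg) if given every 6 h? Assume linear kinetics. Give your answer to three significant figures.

3340 mg

With linear kinetics, Css is proportional to dose rate (D/τ) at fixed clearance.
D₂ = D₁ × (Css,target / Css,current) = 1910 × 12.8/7.33 = 3335 mg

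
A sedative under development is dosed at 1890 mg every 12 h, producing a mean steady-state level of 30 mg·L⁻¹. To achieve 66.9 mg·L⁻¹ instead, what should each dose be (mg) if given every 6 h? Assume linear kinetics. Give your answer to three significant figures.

For first-order elimination, Css ∝ F·D/(CL·τ); F and CL are unchanged, so Css ∝ D/τ.
D₂ = D₁ × (Css,target / Css,current) × (τ₂/τ₁) = 1890 × (66.9/30) × (6/12) = 2107 mg

2110 mg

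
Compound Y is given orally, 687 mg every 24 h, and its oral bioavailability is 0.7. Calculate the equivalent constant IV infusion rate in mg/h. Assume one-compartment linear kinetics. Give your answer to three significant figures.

20.0 mg/h

Equivalent systemic input: infusion rate = F·D/τ.
Rate = 0.7 × 687 / 24 = 20.04 mg/h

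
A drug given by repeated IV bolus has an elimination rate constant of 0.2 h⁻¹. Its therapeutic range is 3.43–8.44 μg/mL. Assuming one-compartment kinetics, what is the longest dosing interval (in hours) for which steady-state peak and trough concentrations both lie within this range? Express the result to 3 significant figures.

Between IV bolus doses, concentration decays as C = C₀·e^(−kτ), so C_peak/C_trough = e^(kτ).
τ_max = ln(C_peak/C_trough) / k = ln(8.44/3.43) / 0.2000 = 0.9004 / 0.2000 = 4.502 h

4.50 h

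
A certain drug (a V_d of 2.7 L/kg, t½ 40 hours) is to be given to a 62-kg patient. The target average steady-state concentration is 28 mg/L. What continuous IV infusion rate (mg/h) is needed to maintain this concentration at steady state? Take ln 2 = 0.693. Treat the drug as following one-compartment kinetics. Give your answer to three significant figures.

81.2 mg/h

Vd = 2.7 L/kg × 62 kg = 167.4 L
k = 0.693/40 = 0.01733 h⁻¹, so CL = k·Vd = 0.01733 × 167.4 = 2.901 L/h
Infusion rate = CL × Css = 2.901 × 28 = 81.23 mg/h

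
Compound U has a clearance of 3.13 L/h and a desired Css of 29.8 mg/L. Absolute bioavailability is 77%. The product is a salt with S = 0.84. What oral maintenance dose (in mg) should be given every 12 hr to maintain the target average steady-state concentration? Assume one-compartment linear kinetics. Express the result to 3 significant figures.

1730 mg

D = CL × Css × τ / F / S = 3.130 × 29.8 × 12 / 0.77 / 0.84 = 1731 mg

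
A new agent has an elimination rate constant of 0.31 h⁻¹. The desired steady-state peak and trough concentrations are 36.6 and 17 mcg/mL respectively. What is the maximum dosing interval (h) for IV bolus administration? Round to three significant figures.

Between IV bolus doses, concentration decays as C = C₀·e^(−kτ), so C_peak/C_trough = e^(kτ).
τ_max = ln(C_peak/C_trough) / k = ln(36.6/17) / 0.3100 = 0.7668 / 0.3100 = 2.474 h

2.47 h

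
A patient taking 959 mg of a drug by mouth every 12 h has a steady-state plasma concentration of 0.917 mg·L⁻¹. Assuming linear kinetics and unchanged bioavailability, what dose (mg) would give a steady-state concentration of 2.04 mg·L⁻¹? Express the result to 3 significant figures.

With linear kinetics, Css is proportional to dose rate (D/τ) at fixed clearance.
D₂ = D₁ × (Css,target / Css,current) = 959 × 2.04/0.917 = 2133 mg

2130 mg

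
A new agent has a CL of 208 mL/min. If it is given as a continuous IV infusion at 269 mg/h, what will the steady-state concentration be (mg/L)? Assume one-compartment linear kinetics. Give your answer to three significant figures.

21.6 mg/L

CL = 208 mL/min × 60/1000 = 12.48 L/h
Css = rate / CL = 269 / 12.48 = 21.55 mg/L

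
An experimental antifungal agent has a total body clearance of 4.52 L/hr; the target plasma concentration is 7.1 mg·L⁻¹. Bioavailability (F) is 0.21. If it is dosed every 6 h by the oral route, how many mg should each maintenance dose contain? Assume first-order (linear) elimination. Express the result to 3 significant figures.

917 mg

At steady state, dose per interval replaces the amount cleared in that interval: F·D/τ = CL·Css.
D = CL × Css × τ / F = 4.520 × 7.1 × 6 / 0.21 = 916.9 mg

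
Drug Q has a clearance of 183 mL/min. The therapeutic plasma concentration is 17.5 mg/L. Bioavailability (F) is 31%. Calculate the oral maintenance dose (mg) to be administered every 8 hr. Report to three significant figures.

4960 mg

CL = 183 mL/min = 183 × 0.06 = 10.98 L/h
At steady state, dose per interval replaces the amount cleared in that interval: F·D/τ = CL·Css.
D = CL × Css × τ / F = 10.98 × 17.5 × 8 / 0.31 = 4959 mg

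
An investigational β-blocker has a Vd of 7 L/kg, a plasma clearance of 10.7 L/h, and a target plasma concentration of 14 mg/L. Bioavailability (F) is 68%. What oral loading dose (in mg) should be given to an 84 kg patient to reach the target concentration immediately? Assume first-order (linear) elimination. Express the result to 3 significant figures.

12100 mg

Total Vd = 7 × 84 = 588.0 L
LD = Vd × C / F = 588.0 × 14.00 / 0.68 = 12110 mg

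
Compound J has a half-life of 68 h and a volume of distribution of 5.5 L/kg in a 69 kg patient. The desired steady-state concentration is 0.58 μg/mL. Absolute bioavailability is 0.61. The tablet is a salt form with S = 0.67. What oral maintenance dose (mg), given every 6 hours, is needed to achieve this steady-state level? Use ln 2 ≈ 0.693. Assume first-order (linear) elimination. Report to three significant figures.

Vd(total) = 69 kg × 5.5 L/kg = 379.5 L
CL = 0.693 × Vd / t½ = 0.693 × 379.5 / 68 = 3.868 L/h
D = CL × Css × τ / F / S = 3.868 × 0.58 × 6 / 0.61 / 0.67 = 32.94 mg

32.9 mg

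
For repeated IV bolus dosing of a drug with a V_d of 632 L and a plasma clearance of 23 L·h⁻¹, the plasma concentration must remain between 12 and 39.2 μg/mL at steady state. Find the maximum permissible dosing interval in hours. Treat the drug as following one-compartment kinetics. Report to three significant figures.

32.5 h

k = CL / Vd = 23.00 / 632.0 = 0.03639 h⁻¹
Between IV bolus doses, concentration decays as C = C₀·e^(−kτ), so C_peak/C_trough = e^(kτ).
τ_max = ln(C_peak/C_trough) / k = ln(39.2/12) / 0.03639 = 1.184 / 0.03639 = 32.54 h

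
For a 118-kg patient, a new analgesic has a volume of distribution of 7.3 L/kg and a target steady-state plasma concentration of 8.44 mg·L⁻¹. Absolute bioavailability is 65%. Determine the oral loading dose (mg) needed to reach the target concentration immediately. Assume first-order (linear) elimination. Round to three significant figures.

Vd = 7.3 L/kg × 118 kg = 861.4 L
LD = Vd × C / F = 861.4 × 8.440 / 0.65 = 11180 mg

11200 mg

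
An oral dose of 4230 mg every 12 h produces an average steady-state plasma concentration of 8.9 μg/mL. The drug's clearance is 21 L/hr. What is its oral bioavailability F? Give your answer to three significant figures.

0.530

F·D/τ = CL·Css at steady state → F = CL·Css·τ / D.
F = 21 × 8.9 × 12 / 4230 = 0.530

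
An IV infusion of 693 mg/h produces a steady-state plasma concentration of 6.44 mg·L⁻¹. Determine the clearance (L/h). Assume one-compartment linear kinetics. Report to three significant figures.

108 L/h

At steady state, infusion rate = CL × Css, so CL = rate / Css.
CL = 693 / 6.44 = 107.6 L/h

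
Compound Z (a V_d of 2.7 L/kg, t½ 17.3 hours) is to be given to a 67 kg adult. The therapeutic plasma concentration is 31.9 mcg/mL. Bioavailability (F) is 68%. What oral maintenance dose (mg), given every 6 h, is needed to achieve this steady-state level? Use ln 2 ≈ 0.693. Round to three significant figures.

Vd(total) = 67 kg × 2.7 L/kg = 180.9 L
CL = ln 2 · Vd / t½ = 0.693 × 180.9 / 17.3 = 7.246 L/h
D = CL × Css × τ / F = 7.246 × 31.9 × 6 / 0.68 = 2040 mg

2040 mg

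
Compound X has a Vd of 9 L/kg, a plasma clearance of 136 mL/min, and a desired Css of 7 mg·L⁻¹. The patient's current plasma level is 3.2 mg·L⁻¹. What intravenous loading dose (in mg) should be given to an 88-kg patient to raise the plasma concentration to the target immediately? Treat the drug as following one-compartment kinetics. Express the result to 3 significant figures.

3010 mg

Vd(total) = 88 kg × 9 L/kg = 792.0 L
The loading dose fills Vd to the target concentration.
Concentration deficit ΔC = 7 − 3.2 = 3.800 mg/L
LD = Vd × ΔC = 792.0 × 3.800 = 3010 mg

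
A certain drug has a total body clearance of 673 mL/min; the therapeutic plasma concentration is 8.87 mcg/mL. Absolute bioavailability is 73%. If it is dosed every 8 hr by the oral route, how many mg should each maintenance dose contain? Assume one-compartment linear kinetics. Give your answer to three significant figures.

3930 mg

CL = 673 mL/min × 60/1000 = 40.38 L/h
D = CL × Css × τ / F = 40.38 × 8.87 × 8 / 0.73 = 3925 mg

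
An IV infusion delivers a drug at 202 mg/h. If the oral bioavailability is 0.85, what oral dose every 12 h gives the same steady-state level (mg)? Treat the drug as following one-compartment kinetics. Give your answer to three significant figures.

To maintain the same Css, the systemic dosing rate must be unchanged: F·D/τ = infusion rate.
D = rate × τ / F = 202 × 12 / 0.85 = 2852 mg

2850 mg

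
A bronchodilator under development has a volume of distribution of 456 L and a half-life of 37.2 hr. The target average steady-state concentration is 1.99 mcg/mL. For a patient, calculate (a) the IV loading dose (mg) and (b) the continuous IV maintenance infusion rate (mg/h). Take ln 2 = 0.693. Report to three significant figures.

(a) 907 mg; (b) 16.9 mg/h

LD = Vd × C = 456.0 × 1.99 = 907.4 mg
CL = 0.693 × Vd / t½ = 0.693 × 456.0 / 37.2 = 8.495 L/h
Infusion rate = CL × Css = 8.495 × 1.99 = 16.91 mg/h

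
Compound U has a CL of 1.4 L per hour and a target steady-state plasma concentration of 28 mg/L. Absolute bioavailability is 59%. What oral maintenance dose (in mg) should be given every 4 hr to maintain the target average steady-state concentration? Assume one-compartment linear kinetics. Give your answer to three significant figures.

266 mg

D = CL × Css × τ / F = 1.400 × 28 × 4 / 0.59 = 265.8 mg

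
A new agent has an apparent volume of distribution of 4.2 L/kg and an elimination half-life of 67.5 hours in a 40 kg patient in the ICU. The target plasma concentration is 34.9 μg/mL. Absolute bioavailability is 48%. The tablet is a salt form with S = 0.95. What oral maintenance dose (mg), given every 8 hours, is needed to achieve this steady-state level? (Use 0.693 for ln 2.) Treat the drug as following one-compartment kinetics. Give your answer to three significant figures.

1060 mg

Vd(total) = 40 kg × 4.2 L/kg = 168.0 L
CL = 0.693 × Vd / t½ = 0.693 × 168.0 / 67.5 = 1.725 L/h
D = CL × Css × τ / F / S = 1.725 × 34.9 × 8 / 0.48 / 0.95 = 1056 mg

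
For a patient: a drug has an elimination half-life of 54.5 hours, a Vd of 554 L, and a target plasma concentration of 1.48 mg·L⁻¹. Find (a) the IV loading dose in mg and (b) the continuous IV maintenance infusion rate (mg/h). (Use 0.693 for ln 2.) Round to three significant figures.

LD = Vd × C = 554.0 × 1.48 = 819.9 mg
CL = 0.693 × Vd / t½ = 0.693 × 554.0 / 54.5 = 7.044 L/h
Infusion rate = CL × Css = 7.044 × 1.48 = 10.43 mg/h

(a) 820 mg; (b) 10.4 mg/h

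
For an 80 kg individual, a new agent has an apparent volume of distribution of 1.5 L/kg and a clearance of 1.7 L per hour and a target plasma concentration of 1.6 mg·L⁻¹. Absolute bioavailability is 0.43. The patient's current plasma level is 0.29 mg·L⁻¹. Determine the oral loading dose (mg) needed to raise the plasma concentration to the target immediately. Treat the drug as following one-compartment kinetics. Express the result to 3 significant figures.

366 mg

Vd(total) = 80 kg × 1.5 L/kg = 120.0 L
Concentration deficit ΔC = 1.6 − 0.29 = 1.310 mg/L
LD = Vd × ΔC / F = 120.0 × 1.310 / 0.43 = 365.6 mg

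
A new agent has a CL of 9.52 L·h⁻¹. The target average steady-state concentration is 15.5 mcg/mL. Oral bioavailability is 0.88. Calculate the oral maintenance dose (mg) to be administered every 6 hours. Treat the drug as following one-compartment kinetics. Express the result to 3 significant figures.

D = CL × Css × τ / F = 9.520 × 15.5 × 6 / 0.88 = 1006 mg

1010 mg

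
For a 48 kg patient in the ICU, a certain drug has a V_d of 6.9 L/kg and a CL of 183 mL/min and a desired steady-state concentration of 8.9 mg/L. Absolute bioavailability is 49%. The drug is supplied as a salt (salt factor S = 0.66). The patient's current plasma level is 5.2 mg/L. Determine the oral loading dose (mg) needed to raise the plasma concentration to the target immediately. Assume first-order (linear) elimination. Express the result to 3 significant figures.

3790 mg

Total Vd = 6.9 × 48 = 331.2 L
Concentration deficit ΔC = 8.9 − 5.2 = 3.700 mg/L
LD = Vd × ΔC / F / S = 331.2 × 3.700 / 0.49 / 0.66 = 3789 mg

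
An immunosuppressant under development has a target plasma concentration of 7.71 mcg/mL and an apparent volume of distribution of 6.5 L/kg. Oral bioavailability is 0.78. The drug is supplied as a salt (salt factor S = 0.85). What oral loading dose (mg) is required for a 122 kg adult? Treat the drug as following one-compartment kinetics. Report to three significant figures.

Total Vd = 6.5 × 122 = 793.0 L
The loading dose fills Vd to the target concentration.
LD = Vd × C / F / S = 793.0 × 7.710 / 0.78 / 0.85 = 9222 mg

9220 mg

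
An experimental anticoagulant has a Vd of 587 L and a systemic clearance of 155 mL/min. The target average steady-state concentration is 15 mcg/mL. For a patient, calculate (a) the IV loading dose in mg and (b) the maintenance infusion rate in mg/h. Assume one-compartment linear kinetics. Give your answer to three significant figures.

Loading: fill Vd to C_target → 587.0 L × 15 mg/L = 8805 mg
Convert clearance: 155 mL/min × 60 min/h ÷ 1000 mL/L = 9.300 L/h
Maintenance: replace elimination → rate = CL × Css = 9.300 × 15 = 139.5 mg/h

(a) 8810 mg; (b) 140 mg/h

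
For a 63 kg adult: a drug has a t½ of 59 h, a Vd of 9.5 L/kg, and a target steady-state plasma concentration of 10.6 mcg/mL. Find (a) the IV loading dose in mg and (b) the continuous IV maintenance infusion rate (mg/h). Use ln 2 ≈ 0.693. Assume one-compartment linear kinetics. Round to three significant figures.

(a) 6340 mg; (b) 74.5 mg/h

Total Vd = 9.5 × 63 = 598.5 L
LD = Vd × C = 598.5 × 10.6 = 6344 mg
CL = 0.693 × Vd / t½ = 0.693 × 598.5 / 59 = 7.030 L/h
Infusion rate = CL × Css = 7.030 × 10.6 = 74.52 mg/h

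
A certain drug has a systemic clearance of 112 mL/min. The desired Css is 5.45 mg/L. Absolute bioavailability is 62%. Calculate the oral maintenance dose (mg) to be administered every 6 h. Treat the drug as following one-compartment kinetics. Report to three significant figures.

Convert clearance: 112 mL/min × 60 min/h ÷ 1000 mL/L = 6.720 L/h
D = CL × Css × τ / F = 6.720 × 5.45 × 6 / 0.62 = 354.4 mg

354 mg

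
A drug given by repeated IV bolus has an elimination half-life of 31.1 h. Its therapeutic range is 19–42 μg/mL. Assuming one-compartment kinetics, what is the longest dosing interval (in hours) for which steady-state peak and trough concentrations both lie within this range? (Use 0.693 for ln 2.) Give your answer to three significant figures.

35.6 h

k = 0.693 / t½ = 0.693 / 31.1 = 0.02228 h⁻¹
Between IV bolus doses, concentration decays as C = C₀·e^(−kτ), so C_peak/C_trough = e^(kτ).
τ_max = ln(C_peak/C_trough) / k = ln(42/19) / 0.02228 = 0.7932 / 0.02228 = 35.60 h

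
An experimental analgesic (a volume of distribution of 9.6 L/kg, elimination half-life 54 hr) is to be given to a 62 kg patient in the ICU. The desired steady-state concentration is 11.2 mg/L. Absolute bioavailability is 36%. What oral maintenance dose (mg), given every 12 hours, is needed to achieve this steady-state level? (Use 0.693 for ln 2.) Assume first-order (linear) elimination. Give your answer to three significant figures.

2850 mg

Total Vd = 9.6 × 62 = 595.2 L
CL = 0.693 × Vd / t½ = 0.693 × 595.2 / 54 = 7.638 L/h
D = CL × Css × τ / F = 7.638 × 11.2 × 12 / 0.36 = 2852 mg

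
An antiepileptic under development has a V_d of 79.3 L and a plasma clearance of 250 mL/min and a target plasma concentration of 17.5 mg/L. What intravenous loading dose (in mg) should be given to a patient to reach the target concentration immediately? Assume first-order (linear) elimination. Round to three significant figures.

LD is governed by Vd — clearance does not enter the loading-dose calculation.
LD = Vd × C = 79.30 × 17.50 = 1388 mg

1390 mg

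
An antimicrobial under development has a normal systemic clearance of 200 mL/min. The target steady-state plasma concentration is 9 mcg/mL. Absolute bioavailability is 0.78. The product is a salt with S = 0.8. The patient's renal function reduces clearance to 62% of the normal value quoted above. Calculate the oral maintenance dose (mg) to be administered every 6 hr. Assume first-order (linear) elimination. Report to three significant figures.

CL = 200 mL/min × 60/1000 = 12.00 L/h
Patient clearance = 0.62 × 12.00 = 7.440 L/h
D = CL × Css × τ / F / S = 7.440 × 9 × 6 / 0.78 / 0.8 = 643.8 mg

644 mg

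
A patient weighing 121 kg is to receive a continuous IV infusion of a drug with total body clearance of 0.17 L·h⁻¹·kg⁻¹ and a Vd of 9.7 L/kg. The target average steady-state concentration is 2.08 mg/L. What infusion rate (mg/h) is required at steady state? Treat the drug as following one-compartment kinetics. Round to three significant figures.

42.8 mg/h

CL = 0.17 L·h⁻¹·kg⁻¹ × 121 kg = 20.57 L/h
Maintenance depends on clearance, not Vd — rate in must match rate out.
R₀ = 20.57 × 2.08 = 42.79 mg/h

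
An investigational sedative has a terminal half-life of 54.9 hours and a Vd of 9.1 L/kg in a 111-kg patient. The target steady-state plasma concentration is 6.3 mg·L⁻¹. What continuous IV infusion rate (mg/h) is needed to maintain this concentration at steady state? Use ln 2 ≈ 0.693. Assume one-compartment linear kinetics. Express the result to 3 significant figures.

Vd(total) = 111 kg × 9.1 L/kg = 1010 L
k = 0.693/54.9 = 0.01262 h⁻¹, so CL = k·Vd = 0.01262 × 1010 = 12.75 L/h
Infusion rate = CL × Css = 12.75 × 6.3 = 80.33 mg/h

80.3 mg/h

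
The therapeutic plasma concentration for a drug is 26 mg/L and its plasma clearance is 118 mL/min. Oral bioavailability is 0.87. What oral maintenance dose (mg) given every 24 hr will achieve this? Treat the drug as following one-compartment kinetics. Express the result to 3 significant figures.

5080 mg

Convert clearance: 118 mL/min × 60 min/h ÷ 1000 mL/L = 7.080 L/h
At steady state, dose per interval replaces the amount cleared in that interval: F·D/τ = CL·Css.
D = CL × Css × τ / F = 7.080 × 26 × 24 / 0.87 = 5078 mg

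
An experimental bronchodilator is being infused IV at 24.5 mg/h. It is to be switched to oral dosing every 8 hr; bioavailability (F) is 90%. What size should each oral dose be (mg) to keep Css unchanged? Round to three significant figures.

218 mg

To maintain the same Css, the systemic dosing rate must be unchanged: F·D/τ = infusion rate.
D = rate × τ / F = 24.5 × 8 / 0.9 = 217.8 mg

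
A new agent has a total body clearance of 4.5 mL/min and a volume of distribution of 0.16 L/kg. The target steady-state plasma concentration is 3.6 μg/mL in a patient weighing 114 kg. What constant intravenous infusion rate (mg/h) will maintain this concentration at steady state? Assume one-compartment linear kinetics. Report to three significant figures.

Convert clearance: 4.5 mL/min × 60 min/h ÷ 1000 mL/L = 0.2700 L/h
Vd does not affect the maintenance rate; only clearance governs steady-state input.
Rate = CL × Css = 0.2700 × 3.6 = 0.9720 mg/h

0.972 mg/h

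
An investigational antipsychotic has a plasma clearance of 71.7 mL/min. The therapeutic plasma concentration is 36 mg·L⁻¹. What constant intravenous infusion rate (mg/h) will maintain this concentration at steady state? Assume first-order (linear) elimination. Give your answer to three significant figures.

155 mg/h

CL = 71.7 mL/min × 60/1000 = 4.302 L/h
Rate = CL × Css = 4.302 × 36 = 154.9 mg/h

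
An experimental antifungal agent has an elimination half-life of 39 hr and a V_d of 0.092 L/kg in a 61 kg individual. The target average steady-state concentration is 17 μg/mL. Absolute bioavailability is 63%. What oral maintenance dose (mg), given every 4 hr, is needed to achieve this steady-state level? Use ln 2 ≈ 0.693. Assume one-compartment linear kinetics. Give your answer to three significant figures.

Vd = 0.092 L/kg × 61 kg = 5.612 L
k = 0.693/39 = 0.01777 h⁻¹, so CL = k·Vd = 0.01777 × 5.612 = 0.09973 L/h
D = CL × Css × τ / F = 0.09973 × 17 × 4 / 0.63 = 10.76 mg

10.8 mg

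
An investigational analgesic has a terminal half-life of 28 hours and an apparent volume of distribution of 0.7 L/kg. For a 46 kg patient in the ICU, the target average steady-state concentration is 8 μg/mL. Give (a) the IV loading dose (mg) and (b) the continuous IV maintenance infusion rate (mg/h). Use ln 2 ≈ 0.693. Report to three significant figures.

(a) 258 mg; (b) 6.38 mg/h

Vd = 0.7 L/kg × 46 kg = 32.20 L
LD = Vd × C = 32.20 × 8 = 257.6 mg
CL = 0.693 × Vd / t½ = 0.693 × 32.20 / 28 = 0.7970 L/h
Infusion rate = CL × Css = 0.7970 × 8 = 6.376 mg/h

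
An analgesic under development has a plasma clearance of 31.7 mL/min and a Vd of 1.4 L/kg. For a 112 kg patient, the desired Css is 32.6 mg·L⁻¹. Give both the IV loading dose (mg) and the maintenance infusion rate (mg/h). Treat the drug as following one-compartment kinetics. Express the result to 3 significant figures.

Vd = 1.4 L/kg × 112 kg = 156.8 L
Loading: fill Vd to C_target → 156.8 L × 32.6 mg/L = 5112 mg
Convert clearance: 31.7 mL/min × 60 min/h ÷ 1000 mL/L = 1.902 L/h
Maintenance: replace elimination → rate = CL × Css = 1.902 × 32.6 = 62.01 mg/h

(a) 5110 mg; (b) 62.0 mg/h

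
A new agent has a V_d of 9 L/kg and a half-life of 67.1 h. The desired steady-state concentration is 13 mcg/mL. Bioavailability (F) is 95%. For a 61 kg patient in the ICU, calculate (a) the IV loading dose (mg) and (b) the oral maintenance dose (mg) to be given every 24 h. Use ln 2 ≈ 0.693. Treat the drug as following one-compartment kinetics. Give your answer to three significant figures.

(a) 7140 mg; (b) 1860 mg

Vd(total) = 61 kg × 9 L/kg = 549.0 L
LD = Vd × C = 549.0 × 13 = 7137 mg
CL = 0.693 × Vd / t½ = 0.693 × 549.0 / 67.1 = 5.670 L/h
D = CL × Css × τ / F = 5.670 × 13 × 24 / 0.95 = 1862 mg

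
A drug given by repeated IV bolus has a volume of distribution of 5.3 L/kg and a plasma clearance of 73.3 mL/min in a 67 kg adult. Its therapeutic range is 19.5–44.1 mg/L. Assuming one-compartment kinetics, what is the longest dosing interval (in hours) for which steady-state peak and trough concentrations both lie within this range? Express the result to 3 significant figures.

Total Vd = 5.3 × 67 = 355.1 L
CL = 73.3 mL/min × 60/1000 = 4.398 L/h
k = CL / Vd = 4.398 / 355.1 = 0.01239 h⁻¹
Between IV bolus doses, concentration decays as C = C₀·e^(−kτ), so C_peak/C_trough = e^(kτ).
τ_max = ln(C_peak/C_trough) / k = ln(44.1/19.5) / 0.01239 = 0.8160 / 0.01239 = 65.86 h

65.9 h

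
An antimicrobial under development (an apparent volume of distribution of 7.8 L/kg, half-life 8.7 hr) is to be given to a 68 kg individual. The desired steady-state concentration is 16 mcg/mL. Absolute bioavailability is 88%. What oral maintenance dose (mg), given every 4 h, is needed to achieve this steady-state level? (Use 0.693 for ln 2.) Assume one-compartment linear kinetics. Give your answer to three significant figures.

Vd = 7.8 L/kg × 68 kg = 530.4 L
CL = 0.693 × Vd / t½ = 0.693 × 530.4 / 8.7 = 42.25 L/h
D = CL × Css × τ / F = 42.25 × 16 × 4 / 0.88 = 3073 mg

3070 mg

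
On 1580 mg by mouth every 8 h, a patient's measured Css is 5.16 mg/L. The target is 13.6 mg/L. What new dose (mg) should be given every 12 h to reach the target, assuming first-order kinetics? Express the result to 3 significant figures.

6250 mg

For first-order elimination, Css ∝ F·D/(CL·τ); F and CL are unchanged, so Css ∝ D/τ.
D₂ = D₁ × (Css,target / Css,current) × (τ₂/τ₁) = 1580 × (13.6/5.16) × (12/8) = 6247 mg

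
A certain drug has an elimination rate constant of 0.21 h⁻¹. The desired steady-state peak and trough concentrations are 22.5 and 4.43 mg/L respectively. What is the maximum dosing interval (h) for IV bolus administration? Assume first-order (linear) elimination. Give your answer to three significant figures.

Between IV bolus doses, concentration decays as C = C₀·e^(−kτ), so C_peak/C_trough = e^(kτ).
τ_max = ln(C_peak/C_trough) / k = ln(22.5/4.43) / 0.2100 = 1.625 / 0.2100 = 7.738 h

7.74 h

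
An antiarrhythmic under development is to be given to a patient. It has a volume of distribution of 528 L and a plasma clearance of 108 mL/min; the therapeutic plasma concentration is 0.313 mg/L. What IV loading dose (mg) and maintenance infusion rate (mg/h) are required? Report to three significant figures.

LD = Vd · C_target = 528.0 × 0.313 = 165.3 mg
CL = 108 mL/min = 108 × 0.06 = 6.480 L/h
Maintenance infusion rate = CL × Css = 6.480 × 0.313 = 2.028 mg/h

(a) 165 mg; (b) 2.03 mg/h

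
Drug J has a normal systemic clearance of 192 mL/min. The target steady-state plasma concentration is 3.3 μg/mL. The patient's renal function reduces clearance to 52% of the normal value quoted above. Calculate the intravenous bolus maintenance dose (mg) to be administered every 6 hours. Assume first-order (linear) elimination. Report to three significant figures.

CL = 192 mL/min = 192 × 0.06 = 11.52 L/h
Patient clearance = 0.52 × 11.52 = 5.990 L/h
At steady state, dose per interval replaces the amount cleared in that interval: D/τ = CL·Css.
D = CL × Css × τ = 5.990 × 3.3 × 6 = 118.6 mg

119 mg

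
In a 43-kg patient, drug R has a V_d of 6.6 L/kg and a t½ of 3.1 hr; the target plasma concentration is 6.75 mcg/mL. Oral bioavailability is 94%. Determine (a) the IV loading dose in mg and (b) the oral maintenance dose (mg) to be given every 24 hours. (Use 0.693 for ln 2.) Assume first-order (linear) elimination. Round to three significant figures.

Total Vd = 6.6 × 43 = 283.8 L
LD = Vd × C = 283.8 × 6.75 = 1916 mg
CL = 0.693 × Vd / t½ = 0.693 × 283.8 / 3.1 = 63.44 L/h
D = CL × Css × τ / F = 63.44 × 6.75 × 24 / 0.94 = 10930 mg

(a) 1920 mg; (b) 10900 mg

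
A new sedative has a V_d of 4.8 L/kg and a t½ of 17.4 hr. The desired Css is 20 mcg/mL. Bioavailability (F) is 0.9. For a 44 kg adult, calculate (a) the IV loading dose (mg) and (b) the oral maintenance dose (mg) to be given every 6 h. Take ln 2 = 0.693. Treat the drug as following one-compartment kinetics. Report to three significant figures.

(a) 4220 mg; (b) 1120 mg

Vd = 4.8 L/kg × 44 kg = 211.2 L
LD = Vd × C = 211.2 × 20 = 4224 mg
CL = 0.693 × Vd / t½ = 0.693 × 211.2 / 17.4 = 8.412 L/h
D = CL × Css × τ / F = 8.412 × 20 × 6 / 0.9 = 1122 mg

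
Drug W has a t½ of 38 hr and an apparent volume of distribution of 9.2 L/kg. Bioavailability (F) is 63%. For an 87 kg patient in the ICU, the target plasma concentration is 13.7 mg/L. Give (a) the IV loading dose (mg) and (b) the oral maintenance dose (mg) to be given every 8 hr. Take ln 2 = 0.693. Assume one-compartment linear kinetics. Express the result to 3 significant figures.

(a) 11000 mg; (b) 2540 mg

Vd(total) = 87 kg × 9.2 L/kg = 800.4 L
LD = Vd × C = 800.4 × 13.7 = 10970 mg
CL = 0.693 × Vd / t½ = 0.693 × 800.4 / 38 = 14.60 L/h
D = CL × Css × τ / F = 14.60 × 13.7 × 8 / 0.63 = 2540 mg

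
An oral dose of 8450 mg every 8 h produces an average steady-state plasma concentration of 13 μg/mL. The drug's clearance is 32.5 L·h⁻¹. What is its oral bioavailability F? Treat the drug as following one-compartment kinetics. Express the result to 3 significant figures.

F·D/τ = CL·Css at steady state → F = CL·Css·τ / D.
F = 32.5 × 13 × 8 / 8450 = 0.400

0.400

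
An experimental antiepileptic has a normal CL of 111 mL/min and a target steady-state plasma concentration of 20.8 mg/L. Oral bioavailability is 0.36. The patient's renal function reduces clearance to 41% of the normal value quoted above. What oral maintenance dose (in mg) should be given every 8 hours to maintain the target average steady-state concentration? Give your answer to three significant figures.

1260 mg

Convert clearance: 111 mL/min × 60 min/h ÷ 1000 mL/L = 6.660 L/h
Patient clearance = 0.41 × 6.660 = 2.731 L/h
D = CL × Css × τ / F = 2.731 × 20.8 × 8 / 0.36 = 1262 mg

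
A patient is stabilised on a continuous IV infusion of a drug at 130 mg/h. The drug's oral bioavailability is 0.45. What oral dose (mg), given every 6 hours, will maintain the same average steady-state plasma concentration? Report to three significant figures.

1730 mg

To maintain the same Css, the systemic dosing rate must be unchanged: F·D/τ = infusion rate.
D = rate × τ / F = 130 × 6 / 0.45 = 1733 mg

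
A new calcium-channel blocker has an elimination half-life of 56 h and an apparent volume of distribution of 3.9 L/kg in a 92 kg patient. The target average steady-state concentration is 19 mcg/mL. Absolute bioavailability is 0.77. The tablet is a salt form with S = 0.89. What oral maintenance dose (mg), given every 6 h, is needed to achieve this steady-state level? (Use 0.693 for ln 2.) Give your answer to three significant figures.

Total Vd = 3.9 × 92 = 358.8 L
k = 0.693/56 = 0.01238 h⁻¹, so CL = k·Vd = 0.01238 × 358.8 = 4.442 L/h
D = CL × Css × τ / F / S = 4.442 × 19 × 6 / 0.77 / 0.89 = 738.9 mg

739 mg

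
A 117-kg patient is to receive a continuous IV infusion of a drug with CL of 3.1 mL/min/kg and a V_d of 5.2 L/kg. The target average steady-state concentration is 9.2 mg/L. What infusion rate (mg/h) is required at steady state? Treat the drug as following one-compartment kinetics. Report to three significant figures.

200 mg/h

CL = 3.1 mL/min/kg × 117 kg = 362.7 mL/min = 362.7 × 60/1000 = 21.76 L/h
R₀ = 21.76 × 9.2 = 200.2 mg/h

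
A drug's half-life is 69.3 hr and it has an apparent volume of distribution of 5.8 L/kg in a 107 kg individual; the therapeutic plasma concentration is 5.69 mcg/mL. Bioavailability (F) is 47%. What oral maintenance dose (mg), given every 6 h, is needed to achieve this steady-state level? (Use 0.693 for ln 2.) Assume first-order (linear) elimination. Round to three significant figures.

Total Vd = 5.8 × 107 = 620.6 L
CL = 0.693 × Vd / t½ = 0.693 × 620.6 / 69.3 = 6.206 L/h
D = CL × Css × τ / F = 6.206 × 5.69 × 6 / 0.47 = 450.8 mg

451 mg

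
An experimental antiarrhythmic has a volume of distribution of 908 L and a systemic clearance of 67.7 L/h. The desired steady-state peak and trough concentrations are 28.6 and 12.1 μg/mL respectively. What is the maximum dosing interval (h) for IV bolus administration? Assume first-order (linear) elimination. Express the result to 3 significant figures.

k = CL / Vd = 67.70 / 908.0 = 0.07456 h⁻¹
Between IV bolus doses, concentration decays as C = C₀·e^(−kτ), so C_peak/C_trough = e^(kτ).
τ_max = ln(C_peak/C_trough) / k = ln(28.6/12.1) / 0.07456 = 0.8602 / 0.07456 = 11.54 h

11.5 h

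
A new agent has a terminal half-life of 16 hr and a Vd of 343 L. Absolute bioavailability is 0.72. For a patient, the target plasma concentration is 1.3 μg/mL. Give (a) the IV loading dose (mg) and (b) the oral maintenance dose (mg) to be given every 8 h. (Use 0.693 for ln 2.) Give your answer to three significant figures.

(a) 446 mg; (b) 215 mg

LD = Vd × C = 343.0 × 1.3 = 445.9 mg
CL = 0.693 × Vd / t½ = 0.693 × 343.0 / 16 = 14.86 L/h
D = CL × Css × τ / F = 14.86 × 1.3 × 8 / 0.72 = 214.6 mg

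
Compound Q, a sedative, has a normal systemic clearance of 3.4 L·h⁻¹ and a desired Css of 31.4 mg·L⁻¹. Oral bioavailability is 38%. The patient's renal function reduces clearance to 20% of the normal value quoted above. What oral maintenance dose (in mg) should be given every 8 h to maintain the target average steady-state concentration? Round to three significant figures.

450 mg

Patient clearance = 0.2 × 3.400 = 0.6800 L/h
At steady state, dose per interval replaces the amount cleared in that interval: F·D/τ = CL·Css.
D = CL × Css × τ / F = 0.6800 × 31.4 × 8 / 0.38 = 449.5 mg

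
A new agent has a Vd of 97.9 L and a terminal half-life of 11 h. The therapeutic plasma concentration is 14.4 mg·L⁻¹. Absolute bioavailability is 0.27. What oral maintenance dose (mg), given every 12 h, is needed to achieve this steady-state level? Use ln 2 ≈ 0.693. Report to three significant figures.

3950 mg

k = 0.693/11 = 0.06300 h⁻¹, so CL = k·Vd = 0.06300 × 97.90 = 6.168 L/h
D = CL × Css × τ / F = 6.168 × 14.4 × 12 / 0.27 = 3948 mg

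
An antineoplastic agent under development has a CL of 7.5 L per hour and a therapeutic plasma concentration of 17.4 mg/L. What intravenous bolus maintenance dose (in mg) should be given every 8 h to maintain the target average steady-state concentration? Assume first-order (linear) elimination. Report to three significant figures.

D = CL × Css × τ = 7.500 × 17.4 × 8 = 1044 mg

1040 mg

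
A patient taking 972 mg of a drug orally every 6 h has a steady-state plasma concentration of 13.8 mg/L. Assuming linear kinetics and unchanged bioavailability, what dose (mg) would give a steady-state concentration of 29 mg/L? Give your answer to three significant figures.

2040 mg

For first-order elimination, Css ∝ F·D/(CL·τ); F and CL are unchanged, so Css ∝ D/τ.
D₂ = D₁ × (Css,target / Css,current) = 972 × 29/13.8 = 2043 mg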